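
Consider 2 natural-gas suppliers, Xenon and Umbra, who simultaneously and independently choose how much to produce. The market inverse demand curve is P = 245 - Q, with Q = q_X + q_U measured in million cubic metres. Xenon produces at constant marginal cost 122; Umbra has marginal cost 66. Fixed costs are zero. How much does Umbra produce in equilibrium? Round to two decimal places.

Xenon's profit: π_X = (245 - Q)q_X - (122q_X). Setting ∂π_X/∂q_X = 0: 123 - 2q_X - (q_U) = 0.
Umbra's profit: π_U = (245 - Q)q_U - (66q_U). Setting ∂π_U/∂q_U = 0: 179 - 2q_U - (q_X) = 0.
So q_X = (123 - q_U)/2 and q_U = (179 - q_X)/2.
Substituting one into the other gives q_X = 67/3 and q_U = 235/3.

78.33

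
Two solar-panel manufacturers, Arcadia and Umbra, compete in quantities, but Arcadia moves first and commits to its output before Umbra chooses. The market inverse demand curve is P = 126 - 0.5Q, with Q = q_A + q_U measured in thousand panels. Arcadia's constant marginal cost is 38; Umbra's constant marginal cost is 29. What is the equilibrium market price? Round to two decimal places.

Solve by backward induction. Given q_A, the follower Umbra maximises π_U = (126 - (1/2)q_A - (1/2)q_U)q_U - 29q_U.
∂π_U/∂q_U = 97 - (1/2)q_A - q_U = 0 gives the reaction function q_U = (97 - (1/2)q_A).
Arcadia substitutes q_U(q_A) into its own profit: π_A = q_A(126 - (1/2)q_A - (97 - (1/2)q_A)/2) - 38q_A = (155/2 - (1/4)q_A)q_A - 38q_A.
Maximising: ∂π_A/∂q_A = 79/2 - (1/2)q_A = 0, giving q_A = 79.
Then q_U = (97 - (1/2)·79) = 115/2.
Total output Q = 273/2, so price P = 126 - (1/2)·(273/2) = 231/4.

57.75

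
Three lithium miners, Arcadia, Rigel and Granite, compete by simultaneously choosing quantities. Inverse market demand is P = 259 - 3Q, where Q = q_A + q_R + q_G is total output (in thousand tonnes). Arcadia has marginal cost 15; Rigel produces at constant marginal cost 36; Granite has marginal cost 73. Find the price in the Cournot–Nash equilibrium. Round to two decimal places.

Arcadia's profit: π_A = (259 - 3Q)q_A - (15q_A). Setting ∂π_A/∂q_A = 0: 244 - 6q_A - 3(q_R + q_G) = 0.
Rigel's profit: π_R = (259 - 3Q)q_R - (36q_R). Setting ∂π_R/∂q_R = 0: 223 - 6q_R - 3(q_A + q_G) = 0.
Granite's profit: π_G = (259 - 3Q)q_G - (73q_G). Setting ∂π_G/∂q_G = 0: 186 - 6q_G - 3(q_A + q_R) = 0.
Adding the 3 first-order conditions: 653 − 12Q = 0, so Q = 653/12.
Back-substituting: q_A = (244 − 653/4)/3 = 323/12, q_R = (223 − 653/4)/3 = 239/12, q_G = (186 − 653/4)/3 = 91/12.
Total output Q = 653/12, so price P = 259 - 3·(653/12) = 383/4.

95.75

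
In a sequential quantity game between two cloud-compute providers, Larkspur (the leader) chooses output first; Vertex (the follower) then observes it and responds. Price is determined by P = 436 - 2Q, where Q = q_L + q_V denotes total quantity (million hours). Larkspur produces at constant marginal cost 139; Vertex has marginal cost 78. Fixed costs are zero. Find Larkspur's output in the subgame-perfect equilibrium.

59

Solve by backward induction. Given q_L, the follower Vertex maximises π_V = (436 - 2q_L - 2q_V)q_V - 78q_V.
∂π_V/∂q_V = 358 - 2q_L - 4q_V = 0 gives the reaction function q_V = (358 - 2q_L)/4.
Larkspur substitutes q_V(q_L) into its own profit: π_L = q_L(436 - 2q_L - (358 - 2q_L)/2) - 139q_L = (257 - q_L)q_L - 139q_L.
Leader FOC: 118 - 2q_L = 0, so q_L = 59.
Then q_V = (358 - 2·59)/4 = 60.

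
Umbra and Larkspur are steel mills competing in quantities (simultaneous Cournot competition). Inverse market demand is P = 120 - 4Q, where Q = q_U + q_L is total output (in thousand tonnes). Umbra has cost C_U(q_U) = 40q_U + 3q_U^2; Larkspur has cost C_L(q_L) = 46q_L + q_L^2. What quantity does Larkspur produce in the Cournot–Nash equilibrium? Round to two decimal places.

Umbra's profit: π_U = (120 - 4Q)q_U - (40q_U + 3q_U²). Setting ∂π_U/∂q_U = 0: 80 - 14q_U - 4(q_L) = 0.
Larkspur's first-order condition: 74 - 10q_L - 4(q_U) = 0.
Rearranging gives the reaction functions q_U = (80 - 4q_L)/14 and q_L = (74 - 4q_U)/10.
Solving the pair: q_U = 126/31, q_L = 179/31.

5.77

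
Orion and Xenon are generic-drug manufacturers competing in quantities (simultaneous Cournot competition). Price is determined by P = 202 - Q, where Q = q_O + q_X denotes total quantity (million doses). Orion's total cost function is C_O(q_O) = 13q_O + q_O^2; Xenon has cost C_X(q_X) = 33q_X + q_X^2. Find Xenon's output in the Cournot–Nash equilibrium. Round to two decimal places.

Orion's profit: π_O = (202 - Q)q_O - (13q_O + q_O²). Setting ∂π_O/∂q_O = 0: 189 - 4q_O - (q_X) = 0.
Xenon's first-order condition: 169 - 4q_X - (q_O) = 0.
Rearranging gives the reaction functions q_O = (189 - q_X)/4 and q_X = (169 - q_O)/4.
Substituting one into the other gives q_O = 587/15 and q_X = 487/15.

32.47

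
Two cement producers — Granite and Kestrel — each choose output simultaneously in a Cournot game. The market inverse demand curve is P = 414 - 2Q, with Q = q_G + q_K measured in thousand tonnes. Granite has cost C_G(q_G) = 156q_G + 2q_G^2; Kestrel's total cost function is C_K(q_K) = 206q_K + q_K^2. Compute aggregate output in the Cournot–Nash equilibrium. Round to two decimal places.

Granite's profit: π_G = (414 - 2Q)q_G - (156q_G + 2q_G²). Setting ∂π_G/∂q_G = 0: 258 - 8q_G - 2(q_K) = 0.
Kestrel's profit: π_K = (414 - 2Q)q_K - (206q_K + q_K²). Setting ∂π_K/∂q_K = 0: 208 - 6q_K - 2(q_G) = 0.
So q_G = (258 - 2q_K)/8 and q_K = (208 - 2q_G)/6.
Substituting one into the other gives q_G = 283/11 and q_K = 287/11.
Total output Q = 283/11 + 287/11 = 570/11.

51.82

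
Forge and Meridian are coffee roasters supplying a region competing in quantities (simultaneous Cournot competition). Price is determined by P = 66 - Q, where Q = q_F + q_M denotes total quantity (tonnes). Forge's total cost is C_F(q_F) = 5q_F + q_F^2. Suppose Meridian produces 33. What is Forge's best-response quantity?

7

With the rival's output fixed at 33, Forge's profit is π_F = (66 - 33 - q_F)q_F - (5q_F + q_F²) = (33 - q_F)q_F - (5q_F + q_F²).
∂π_F/∂q_F = 28 - 4q_F = 0, so q_F = 7.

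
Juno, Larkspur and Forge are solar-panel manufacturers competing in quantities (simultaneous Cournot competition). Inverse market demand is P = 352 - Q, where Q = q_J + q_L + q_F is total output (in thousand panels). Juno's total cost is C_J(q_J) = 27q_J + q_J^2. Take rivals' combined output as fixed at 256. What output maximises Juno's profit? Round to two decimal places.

17.25

With rivals' combined output fixed at 256, Juno's profit is π_J = (352 - 256 - q_J)q_J - (27q_J + q_J²) = (96 - q_J)q_J - (27q_J + q_J²).
∂π_J/∂q_J = 69 - 4q_J = 0, so q_J = 69/4.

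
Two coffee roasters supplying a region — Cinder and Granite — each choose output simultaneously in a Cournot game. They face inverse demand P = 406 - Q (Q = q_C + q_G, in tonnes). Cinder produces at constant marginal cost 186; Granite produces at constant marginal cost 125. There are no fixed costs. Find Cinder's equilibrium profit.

2809

Cinder's profit: π_C = (406 - Q)q_C - (186q_C). Setting ∂π_C/∂q_C = 0: 220 - 2q_C - (q_G) = 0.
Granite's first-order condition: 281 - 2q_G - (q_C) = 0.
So q_C = (220 - q_G)/2 and q_G = (281 - q_C)/2.
Solving the pair: q_C = 53, q_G = 114.
Price P = 406 - 167 = 239.
Cinder's profit: (239 - 186)·53 = 2809.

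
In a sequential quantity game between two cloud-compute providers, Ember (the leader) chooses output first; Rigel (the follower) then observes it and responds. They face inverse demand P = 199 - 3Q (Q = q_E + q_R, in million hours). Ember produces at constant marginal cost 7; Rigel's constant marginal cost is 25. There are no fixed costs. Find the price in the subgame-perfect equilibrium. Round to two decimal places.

59.50

Solve by backward induction. Given q_E, the follower Rigel maximises π_R = (199 - 3q_E - 3q_R)q_R - 25q_R.
∂π_R/∂q_R = 174 - 3q_E - 6q_R = 0 gives the reaction function q_R = (174 - 3q_E)/6.
The leader anticipates this reaction. Substituting into P = 199 - 3Q gives P = 112 - (3/2)q_E, so π_E = (112 - (3/2)q_E)q_E - 7q_E.
Maximising: ∂π_E/∂q_E = 105 - 3q_E = 0, giving q_E = 35.
Then q_R = (174 - 3·35)/6 = 23/2.
Total output Q = 93/2, so price P = 199 - 3·(93/2) = 119/2.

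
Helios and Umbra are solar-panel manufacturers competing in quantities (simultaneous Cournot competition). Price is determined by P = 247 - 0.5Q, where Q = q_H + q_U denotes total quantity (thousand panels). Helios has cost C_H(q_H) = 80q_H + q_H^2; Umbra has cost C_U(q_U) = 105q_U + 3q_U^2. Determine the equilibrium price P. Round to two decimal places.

212.29

Helios's profit: π_H = (247 - 0.5Q)q_H - (80q_H + q_H²). Setting ∂π_H/∂q_H = 0: 167 - 3q_H - (1/2)(q_U) = 0.
Umbra's first-order condition: 142 - 7q_U - (1/2)(q_H) = 0.
So q_H = (167 - (1/2)q_U)/3 and q_U = (142 - (1/2)q_H)/7.
Substituting one into the other gives q_H = 52.9157 and q_U = 1370/83.
Total output Q = 69.4217, so price P = 247 - (1/2)·69.4217 = 212.2892.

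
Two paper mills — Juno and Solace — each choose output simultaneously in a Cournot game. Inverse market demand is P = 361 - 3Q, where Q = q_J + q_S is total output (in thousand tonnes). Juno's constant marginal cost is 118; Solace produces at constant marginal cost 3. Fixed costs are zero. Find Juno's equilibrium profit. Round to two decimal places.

606.81

Juno's profit: π_J = (361 - 3Q)q_J - (118q_J). Setting ∂π_J/∂q_J = 0: 243 - 6q_J - 3(q_S) = 0.
Solace's first-order condition: 358 - 6q_S - 3(q_J) = 0.
Best responses: q_J = (243 - 3q_S)/6, q_S = (358 - 3q_J)/6.
Substituting one into the other gives q_J = 128/9 and q_S = 473/9.
Price P = 361 - 3·(601/9) = 482/3.
Juno's profit: (482/3 - 118)·(128/9) = 606.8148.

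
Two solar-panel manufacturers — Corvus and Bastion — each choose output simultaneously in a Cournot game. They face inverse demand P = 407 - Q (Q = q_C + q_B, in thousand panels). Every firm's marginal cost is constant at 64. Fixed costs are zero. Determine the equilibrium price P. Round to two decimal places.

A representative firm's profit is π_i = q_i(407 - Q) - 64q_i.
First-order condition (treating rivals' output as given): 343 - 2q_i - q_j = 0.
By symmetry each firm produces the same amount; substituting q_j = q_i yields q_i = 343/3.
Total output Q = 686/3, so price P = 407 - 686/3 = 535/3.

178.33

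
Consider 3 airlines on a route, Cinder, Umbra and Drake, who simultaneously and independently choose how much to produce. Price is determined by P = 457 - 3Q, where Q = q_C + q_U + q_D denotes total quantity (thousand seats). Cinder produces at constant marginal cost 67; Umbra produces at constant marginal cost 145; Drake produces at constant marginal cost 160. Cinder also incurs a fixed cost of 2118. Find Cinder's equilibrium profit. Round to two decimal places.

Cinder's profit: π_C = (457 - 3Q)q_C - (67q_C). Setting ∂π_C/∂q_C = 0: 390 - 6q_C - 3(q_U + q_D) = 0.
Umbra's profit: π_U = (457 - 3Q)q_U - (145q_U). Setting ∂π_U/∂q_U = 0: 312 - 6q_U - 3(q_C + q_D) = 0.
Drake's first-order condition: 297 - 6q_D - 3(q_C + q_U) = 0.
Adding the 3 first-order conditions: 999 − 12Q = 0, so Q = 333/4.
Back-substituting: q_C = (390 − 999/4)/3 = 187/4, q_U = (312 − 999/4)/3 = 83/4, q_D = (297 − 999/4)/3 = 63/4.
Price P = 457 - 3·(333/4) = 829/4.
Cinder's profit: (829/4 - 67)·(187/4) - 2118 = 4438.6875.

4438.69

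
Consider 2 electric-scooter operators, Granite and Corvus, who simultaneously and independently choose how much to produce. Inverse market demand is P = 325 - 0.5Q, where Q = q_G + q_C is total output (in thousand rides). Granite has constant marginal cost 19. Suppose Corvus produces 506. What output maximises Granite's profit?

53

With the rival's output fixed at 506, Granite's profit is π_G = (325 - (1/2)·506 - (1/2)q_G)q_G - (19q_G) = (72 - (1/2)q_G)q_G - (19q_G).
∂π_G/∂q_G = 53 - q_G = 0, so q_G = 53.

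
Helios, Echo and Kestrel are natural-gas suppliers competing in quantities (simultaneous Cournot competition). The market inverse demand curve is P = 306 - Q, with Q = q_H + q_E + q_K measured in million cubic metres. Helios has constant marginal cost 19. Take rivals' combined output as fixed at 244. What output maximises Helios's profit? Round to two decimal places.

21.50

With rivals' combined output fixed at 244, Helios's profit is π_H = (306 - 244 - q_H)q_H - (19q_H) = (62 - q_H)q_H - (19q_H).
∂π_H/∂q_H = 43 - 2q_H = 0, so q_H = 43/2.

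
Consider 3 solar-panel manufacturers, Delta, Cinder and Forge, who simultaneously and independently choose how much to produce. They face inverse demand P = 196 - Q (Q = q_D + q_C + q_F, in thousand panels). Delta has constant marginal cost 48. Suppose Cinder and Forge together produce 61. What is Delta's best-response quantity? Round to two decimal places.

43.50

With rivals' combined output fixed at 61, Delta's profit is π_D = (196 - 61 - q_D)q_D - (48q_D) = (135 - q_D)q_D - (48q_D).
∂π_D/∂q_D = 87 - 2q_D = 0, so q_D = 87/2.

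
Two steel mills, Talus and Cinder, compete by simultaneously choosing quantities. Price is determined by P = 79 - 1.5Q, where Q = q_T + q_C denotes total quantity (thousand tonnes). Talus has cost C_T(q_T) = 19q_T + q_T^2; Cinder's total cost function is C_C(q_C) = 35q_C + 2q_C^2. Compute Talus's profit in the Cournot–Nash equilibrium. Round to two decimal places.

Talus's profit: π_T = (79 - 1.5Q)q_T - (19q_T + q_T²). Setting ∂π_T/∂q_T = 0: 60 - 5q_T - (3/2)(q_C) = 0.
Cinder's profit: π_C = (79 - 1.5Q)q_C - (35q_C + 2q_C²). Setting ∂π_C/∂q_C = 0: 44 - 7q_C - (3/2)(q_T) = 0.
Best responses: q_T = (60 - (3/2)q_C)/5, q_C = (44 - (3/2)q_T)/7.
Substituting one into the other gives q_T = 1416/131 and q_C = 520/131.
Price P = 79 - (3/2)·(1936/131) = 56.8321.
Talus's profit: 56.8321·(1416/131) - 19·(1416/131) - (1416/131)² = 292.0949.

292.09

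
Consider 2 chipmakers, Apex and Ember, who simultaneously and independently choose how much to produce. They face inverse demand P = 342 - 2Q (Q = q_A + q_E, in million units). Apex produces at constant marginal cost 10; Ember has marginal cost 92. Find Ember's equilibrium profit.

1568

Apex's profit: π_A = (342 - 2Q)q_A - (10q_A). Setting ∂π_A/∂q_A = 0: 332 - 4q_A - 2(q_E) = 0.
Ember's first-order condition: 250 - 4q_E - 2(q_A) = 0.
Rearranging gives the reaction functions q_A = (332 - 2q_E)/4 and q_E = (250 - 2q_A)/4.
Substituting one into the other gives q_A = 69 and q_E = 28.
Price P = 342 - 2·97 = 148.
Ember's profit: (148 - 92)·28 = 1568.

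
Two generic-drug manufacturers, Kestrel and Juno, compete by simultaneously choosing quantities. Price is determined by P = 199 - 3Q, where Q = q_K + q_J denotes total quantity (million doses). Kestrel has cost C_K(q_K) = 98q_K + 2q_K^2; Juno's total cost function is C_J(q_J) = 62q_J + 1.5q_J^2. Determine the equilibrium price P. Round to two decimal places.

Kestrel's profit: π_K = (199 - 3Q)q_K - (98q_K + 2q_K²). Setting ∂π_K/∂q_K = 0: 101 - 10q_K - 3(q_J) = 0.
Juno's first-order condition: 137 - 9q_J - 3(q_K) = 0.
Rearranging gives the reaction functions q_K = (101 - 3q_J)/10 and q_J = (137 - 3q_K)/9.
Solving the pair: q_K = 166/27, q_J = 1067/81.
Total output Q = 1565/81, so price P = 199 - 3·(1565/81) = 141.0370.

141.04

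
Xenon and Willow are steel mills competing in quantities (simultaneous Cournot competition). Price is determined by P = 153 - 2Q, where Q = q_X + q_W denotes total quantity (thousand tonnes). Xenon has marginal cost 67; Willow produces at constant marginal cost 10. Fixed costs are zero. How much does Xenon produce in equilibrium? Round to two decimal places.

Xenon's profit: π_X = (153 - 2Q)q_X - (67q_X). Setting ∂π_X/∂q_X = 0: 86 - 4q_X - 2(q_W) = 0.
Willow's profit: π_W = (153 - 2Q)q_W - (10q_W). Setting ∂π_W/∂q_W = 0: 143 - 4q_W - 2(q_X) = 0.
So q_X = (86 - 2q_W)/4 and q_W = (143 - 2q_X)/4.
Solving the pair: q_X = 29/6, q_W = 100/3.

4.83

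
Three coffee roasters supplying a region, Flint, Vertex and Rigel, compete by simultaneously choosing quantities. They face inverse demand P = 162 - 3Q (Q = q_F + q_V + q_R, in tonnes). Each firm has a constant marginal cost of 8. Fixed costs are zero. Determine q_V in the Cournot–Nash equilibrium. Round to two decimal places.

Each firm earns π_i = (162 - 3Q)q_i - 8q_i.
Setting ∂π_i/∂q_i = 0 with rivals' quantities fixed: 154 - 6q_i - 3·Σ_{j≠i} q_j = 0.
With identical firms every q_j equals q_i, so Σ_{j≠i} q_j = 2q_i and 154 = 12q_i, giving q_i = 77/6.

12.83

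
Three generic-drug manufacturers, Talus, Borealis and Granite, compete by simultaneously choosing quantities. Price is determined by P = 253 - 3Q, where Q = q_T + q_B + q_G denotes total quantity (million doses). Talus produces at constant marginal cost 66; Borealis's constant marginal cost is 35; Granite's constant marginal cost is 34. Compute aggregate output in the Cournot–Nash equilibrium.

52

Talus's profit: π_T = (253 - 3Q)q_T - (66q_T). Setting ∂π_T/∂q_T = 0: 187 - 6q_T - 3(q_B + q_G) = 0.
Borealis's profit: π_B = (253 - 3Q)q_B - (35q_B). Setting ∂π_B/∂q_B = 0: 218 - 6q_B - 3(q_T + q_G) = 0.
Granite's first-order condition: 219 - 6q_G - 3(q_T + q_B) = 0.
Summing all 3 equations gives 624 − 12Q = 0, hence Q = 52.
Back-substituting: q_T = (187 − 156)/3 = 31/3, q_B = (218 − 156)/3 = 62/3, q_G = (219 − 156)/3 = 21.
Total output Q = 31/3 + 62/3 + 21 = 52.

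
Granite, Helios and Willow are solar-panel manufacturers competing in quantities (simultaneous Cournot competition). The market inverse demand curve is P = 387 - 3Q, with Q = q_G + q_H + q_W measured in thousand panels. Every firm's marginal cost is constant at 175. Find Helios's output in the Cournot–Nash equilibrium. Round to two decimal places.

17.67

A representative firm's profit is π_i = q_i(387 - 3Q) - 175q_i.
Setting ∂π_i/∂q_i = 0 with rivals' quantities fixed: 212 - 6q_i - 3·Σ_{j≠i} q_j = 0.
With identical firms every q_j equals q_i, so Σ_{j≠i} q_j = 2q_i and 212 = 12q_i, giving q_i = 53/3.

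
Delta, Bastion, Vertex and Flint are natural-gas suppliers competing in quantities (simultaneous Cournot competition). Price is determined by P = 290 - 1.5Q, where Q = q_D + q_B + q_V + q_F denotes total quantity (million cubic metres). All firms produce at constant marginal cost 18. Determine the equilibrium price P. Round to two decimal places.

72.40

A representative firm's profit is π_i = q_i(290 - 1.5Q) - 18q_i.
Setting ∂π_i/∂q_i = 0 with rivals' quantities fixed: 272 - 3q_i - (3/2)·Σ_{j≠i} q_j = 0.
By symmetry each firm produces the same amount; substituting Σ_{j≠i} q_j = 3q_i yields q_i = 272/(15/2) = 544/15.
Total output Q = 145.0667, so price P = 290 - (3/2)·145.0667 = 362/5.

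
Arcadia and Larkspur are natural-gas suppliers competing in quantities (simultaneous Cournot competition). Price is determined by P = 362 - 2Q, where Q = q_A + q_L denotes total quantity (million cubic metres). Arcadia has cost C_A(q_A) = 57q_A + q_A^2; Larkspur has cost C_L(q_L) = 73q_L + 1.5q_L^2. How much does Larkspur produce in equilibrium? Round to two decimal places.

Arcadia's profit: π_A = (362 - 2Q)q_A - (57q_A + q_A²). Setting ∂π_A/∂q_A = 0: 305 - 6q_A - 2(q_L) = 0.
Larkspur's first-order condition: 289 - 7q_L - 2(q_A) = 0.
Best responses: q_A = (305 - 2q_L)/6, q_L = (289 - 2q_A)/7.
Substituting one into the other gives q_A = 1557/38 and q_L = 562/19.

29.58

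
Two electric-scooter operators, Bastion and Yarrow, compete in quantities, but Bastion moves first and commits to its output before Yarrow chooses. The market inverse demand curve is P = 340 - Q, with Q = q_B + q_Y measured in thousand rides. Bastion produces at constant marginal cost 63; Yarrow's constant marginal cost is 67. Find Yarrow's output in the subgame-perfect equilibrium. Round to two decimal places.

66.25

The follower Yarrow best-responds to any q_B: π_Y = (340 - Q)q_Y - 67q_Y.
Follower FOC: 273 - q_B - 2q_Y = 0, so q_Y(q_B) = (273 - q_B)/2.
The leader anticipates this reaction. Substituting into P = 340 - Q gives P = 407/2 - (1/2)q_B, so π_B = (407/2 - (1/2)q_B)q_B - 63q_B.
The leader's first-order condition 281/2 - q_B = 0 yields q_B = 281/2.
Then q_Y = (273 - 281/2)/2 = 265/4.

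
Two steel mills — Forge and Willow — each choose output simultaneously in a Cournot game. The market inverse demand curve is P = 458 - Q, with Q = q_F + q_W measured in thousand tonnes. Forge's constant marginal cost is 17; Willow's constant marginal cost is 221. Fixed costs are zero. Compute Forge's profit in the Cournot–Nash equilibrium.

46225

Forge's profit: π_F = (458 - Q)q_F - (17q_F). Setting ∂π_F/∂q_F = 0: 441 - 2q_F - (q_W) = 0.
Willow's profit: π_W = (458 - Q)q_W - (221q_W). Setting ∂π_W/∂q_W = 0: 237 - 2q_W - (q_F) = 0.
So q_F = (441 - q_W)/2 and q_W = (237 - q_F)/2.
Solving the pair: q_F = 215, q_W = 11.
Price P = 458 - 226 = 232.
Forge's profit: (232 - 17)·215 = 46225.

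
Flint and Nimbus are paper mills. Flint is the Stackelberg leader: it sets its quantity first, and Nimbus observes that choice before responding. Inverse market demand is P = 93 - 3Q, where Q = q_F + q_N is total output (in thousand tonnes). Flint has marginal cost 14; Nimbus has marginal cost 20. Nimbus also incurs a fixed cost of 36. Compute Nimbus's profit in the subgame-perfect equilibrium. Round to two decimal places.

Solve by backward induction. Given q_F, the follower Nimbus maximises π_N = (93 - 3q_F - 3q_N)q_N - 20q_N.
∂π_N/∂q_N = 73 - 3q_F - 6q_N = 0 gives the reaction function q_N = (73 - 3q_F)/6.
Flint substitutes q_N(q_F) into its own profit: π_F = q_F(93 - 3q_F - (73 - 3q_F)/2) - 14q_F = (113/2 - (3/2)q_F)q_F - 14q_F.
The leader's first-order condition 85/2 - 3q_F = 0 yields q_F = 85/6.
Then q_N = (73 - 3·(85/6))/6 = 61/12.
Price P = 93 - 3·(77/4) = 141/4.
Nimbus's profit: (141/4 - 20)·(61/12) - 36 = 1993/48.

41.52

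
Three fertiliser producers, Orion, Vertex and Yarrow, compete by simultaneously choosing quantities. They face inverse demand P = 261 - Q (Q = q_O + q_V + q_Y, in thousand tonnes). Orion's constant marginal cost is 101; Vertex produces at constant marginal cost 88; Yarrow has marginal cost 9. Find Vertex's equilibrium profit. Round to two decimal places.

Orion's profit: π_O = (261 - Q)q_O - (101q_O). Setting ∂π_O/∂q_O = 0: 160 - 2q_O - (q_V + q_Y) = 0.
Vertex's profit: π_V = (261 - Q)q_V - (88q_V). Setting ∂π_V/∂q_V = 0: 173 - 2q_V - (q_O + q_Y) = 0.
Yarrow's first-order condition: 252 - 2q_Y - (q_O + q_V) = 0.
Summing all 3 equations gives 585 − 4Q = 0, hence Q = 585/4.
Back-substituting: q_O = (160 − 585/4) = 55/4, q_V = (173 − 585/4) = 107/4, q_Y = (252 − 585/4) = 423/4.
Price P = 261 - 585/4 = 459/4.
Vertex's profit: (459/4 - 88)·(107/4) = 715.5625.

715.56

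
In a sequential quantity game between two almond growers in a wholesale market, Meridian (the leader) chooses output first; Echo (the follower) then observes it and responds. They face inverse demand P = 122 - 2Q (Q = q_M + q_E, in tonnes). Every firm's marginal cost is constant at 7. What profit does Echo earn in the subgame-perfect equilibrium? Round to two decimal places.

Solve by backward induction. Given q_M, the follower Echo maximises π_E = (122 - 2q_M - 2q_E)q_E - 7q_E.
∂π_E/∂q_E = 115 - 2q_M - 4q_E = 0 gives the reaction function q_E = (115 - 2q_M)/4.
The leader anticipates this reaction. Substituting into P = 122 - 2Q gives P = 129/2 - q_M, so π_M = (129/2 - q_M)q_M - 7q_M.
Leader FOC: 115/2 - 2q_M = 0, so q_M = 115/4.
Then q_E = (115 - 2·(115/4))/4 = 115/8.
Price P = 122 - 2·(345/8) = 143/4.
Echo's profit: (143/4 - 7)·(115/8) = 413.2813.

413.28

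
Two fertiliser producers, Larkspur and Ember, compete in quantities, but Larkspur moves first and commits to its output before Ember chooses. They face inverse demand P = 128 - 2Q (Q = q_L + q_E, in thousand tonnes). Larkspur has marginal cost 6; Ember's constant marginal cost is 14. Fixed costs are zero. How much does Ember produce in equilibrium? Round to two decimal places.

12.25

Solve by backward induction. Given q_L, the follower Ember maximises π_E = (128 - 2q_L - 2q_E)q_E - 14q_E.
Setting the follower's marginal profit to zero, 114 - 2q_L - 4q_E = 0, i.e. q_E = (114 - 2q_L)/4.
Larkspur substitutes q_E(q_L) into its own profit: π_L = q_L(128 - 2q_L - (114 - 2q_L)/2) - 6q_L = (71 - q_L)q_L - 6q_L.
Maximising: ∂π_L/∂q_L = 65 - 2q_L = 0, giving q_L = 65/2.
Then q_E = (114 - 2·(65/2))/4 = 49/4.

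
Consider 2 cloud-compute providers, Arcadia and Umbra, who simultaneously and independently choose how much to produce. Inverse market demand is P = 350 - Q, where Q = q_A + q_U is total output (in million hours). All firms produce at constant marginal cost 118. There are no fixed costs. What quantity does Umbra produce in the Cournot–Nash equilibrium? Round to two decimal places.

77.33

Each firm earns π_i = (350 - Q)q_i - 118q_i.
Setting ∂π_i/∂q_i = 0 with rivals' quantities fixed: 232 - 2q_i - q_j = 0.
By symmetry each firm produces the same amount; substituting q_j = q_i yields q_i = 232/3.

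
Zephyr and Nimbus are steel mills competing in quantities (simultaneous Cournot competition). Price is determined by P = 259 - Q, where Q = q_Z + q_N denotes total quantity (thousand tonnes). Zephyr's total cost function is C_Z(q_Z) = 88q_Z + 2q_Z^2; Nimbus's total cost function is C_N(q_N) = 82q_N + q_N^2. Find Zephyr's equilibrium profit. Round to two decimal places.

Zephyr's profit: π_Z = (259 - Q)q_Z - (88q_Z + 2q_Z²). Setting ∂π_Z/∂q_Z = 0: 171 - 6q_Z - (q_N) = 0.
Nimbus's first-order condition: 177 - 4q_N - (q_Z) = 0.
Rearranging gives the reaction functions q_Z = (171 - q_N)/6 and q_N = (177 - q_Z)/4.
Substituting one into the other gives q_Z = 507/23 and q_N = 891/23.
Price P = 259 - 1398/23 = 198.2174.
Zephyr's profit: 198.2174·(507/23) - 88·(507/23) - 2(507/23)² = 1457.7448.

1457.74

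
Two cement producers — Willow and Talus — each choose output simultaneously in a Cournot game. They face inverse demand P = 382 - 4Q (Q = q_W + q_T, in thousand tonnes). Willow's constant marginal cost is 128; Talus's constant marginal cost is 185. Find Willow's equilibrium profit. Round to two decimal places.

2686.69

Willow's profit: π_W = (382 - 4Q)q_W - (128q_W). Setting ∂π_W/∂q_W = 0: 254 - 8q_W - 4(q_T) = 0.
Talus's first-order condition: 197 - 8q_T - 4(q_W) = 0.
Rearranging gives the reaction functions q_W = (254 - 4q_T)/8 and q_T = (197 - 4q_W)/8.
Substituting one into the other gives q_W = 311/12 and q_T = 35/3.
Price P = 382 - 4·(451/12) = 695/3.
Willow's profit: (695/3 - 128)·(311/12) = 2686.6944.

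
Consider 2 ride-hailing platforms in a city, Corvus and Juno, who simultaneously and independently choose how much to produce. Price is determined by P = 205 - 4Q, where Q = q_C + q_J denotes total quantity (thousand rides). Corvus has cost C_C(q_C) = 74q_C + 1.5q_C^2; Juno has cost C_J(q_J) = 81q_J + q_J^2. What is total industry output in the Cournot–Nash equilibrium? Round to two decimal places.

17.60

Corvus's profit: π_C = (205 - 4Q)q_C - (74q_C + (3/2)q_C²). Setting ∂π_C/∂q_C = 0: 131 - 11q_C - 4(q_J) = 0.
Juno's first-order condition: 124 - 10q_J - 4(q_C) = 0.
Rearranging gives the reaction functions q_C = (131 - 4q_J)/11 and q_J = (124 - 4q_C)/10.
Substituting one into the other gives q_C = 407/47 and q_J = 420/47.
Total output Q = 407/47 + 420/47 = 827/47.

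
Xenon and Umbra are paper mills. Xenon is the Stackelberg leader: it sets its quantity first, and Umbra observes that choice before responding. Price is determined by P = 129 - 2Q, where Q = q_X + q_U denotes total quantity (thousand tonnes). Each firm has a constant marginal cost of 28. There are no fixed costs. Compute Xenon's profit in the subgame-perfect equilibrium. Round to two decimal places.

The follower Umbra best-responds to any q_X: π_U = (129 - 2Q)q_U - 28q_U.
∂π_U/∂q_U = 101 - 2q_X - 4q_U = 0 gives the reaction function q_U = (101 - 2q_X)/4.
Xenon substitutes q_U(q_X) into its own profit: π_X = q_X(129 - 2q_X - (101 - 2q_X)/2) - 28q_X = (157/2 - q_X)q_X - 28q_X.
The leader's first-order condition 101/2 - 2q_X = 0 yields q_X = 101/4.
Then q_U = (101 - 2·(101/4))/4 = 101/8.
Price P = 129 - 2·(303/8) = 213/4.
Xenon's profit: (213/4 - 28)·(101/4) = 637.5625.

637.56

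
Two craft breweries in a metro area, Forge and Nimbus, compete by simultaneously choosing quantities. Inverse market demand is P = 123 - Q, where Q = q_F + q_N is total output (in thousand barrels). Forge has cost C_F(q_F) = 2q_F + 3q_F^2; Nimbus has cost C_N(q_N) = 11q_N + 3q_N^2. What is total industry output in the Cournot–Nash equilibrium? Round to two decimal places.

Forge's profit: π_F = (123 - Q)q_F - (2q_F + 3q_F²). Setting ∂π_F/∂q_F = 0: 121 - 8q_F - (q_N) = 0.
Nimbus's first-order condition: 112 - 8q_N - (q_F) = 0.
So q_F = (121 - q_N)/8 and q_N = (112 - q_F)/8.
Substituting one into the other gives q_F = 856/63 and q_N = 775/63.
Total output Q = 856/63 + 775/63 = 233/9.

25.89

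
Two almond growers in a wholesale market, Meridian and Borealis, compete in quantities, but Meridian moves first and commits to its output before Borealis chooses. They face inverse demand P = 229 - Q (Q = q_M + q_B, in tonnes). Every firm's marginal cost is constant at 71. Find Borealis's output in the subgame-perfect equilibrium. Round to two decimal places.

39.50

Solve by backward induction. Given q_M, the follower Borealis maximises π_B = (229 - q_M - q_B)q_B - 71q_B.
Follower FOC: 158 - q_M - 2q_B = 0, so q_B(q_M) = (158 - q_M)/2.
Meridian substitutes q_B(q_M) into its own profit: π_M = q_M(229 - q_M - (158 - q_M)/2) - 71q_M = (150 - (1/2)q_M)q_M - 71q_M.
The leader's first-order condition 79 - q_M = 0 yields q_M = 79.
Then q_B = (158 - 79)/2 = 79/2.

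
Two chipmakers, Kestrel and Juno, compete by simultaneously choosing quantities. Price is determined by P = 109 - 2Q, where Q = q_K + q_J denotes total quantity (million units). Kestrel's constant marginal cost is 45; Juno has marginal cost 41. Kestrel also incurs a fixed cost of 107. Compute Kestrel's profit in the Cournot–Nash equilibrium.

93

Kestrel's profit: π_K = (109 - 2Q)q_K - (45q_K). Setting ∂π_K/∂q_K = 0: 64 - 4q_K - 2(q_J) = 0.
Juno's profit: π_J = (109 - 2Q)q_J - (41q_J). Setting ∂π_J/∂q_J = 0: 68 - 4q_J - 2(q_K) = 0.
Rearranging gives the reaction functions q_K = (64 - 2q_J)/4 and q_J = (68 - 2q_K)/4.
Substituting one into the other gives q_K = 10 and q_J = 12.
Price P = 109 - 2·22 = 65.
Kestrel's profit: (65 - 45)·10 - 107 = 93.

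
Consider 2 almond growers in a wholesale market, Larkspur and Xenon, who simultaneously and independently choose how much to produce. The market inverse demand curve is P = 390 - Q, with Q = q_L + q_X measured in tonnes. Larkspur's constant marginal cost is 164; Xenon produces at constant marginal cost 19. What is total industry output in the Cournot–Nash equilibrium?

Larkspur's profit: π_L = (390 - Q)q_L - (164q_L). Setting ∂π_L/∂q_L = 0: 226 - 2q_L - (q_X) = 0.
Xenon's profit: π_X = (390 - Q)q_X - (19q_X). Setting ∂π_X/∂q_X = 0: 371 - 2q_X - (q_L) = 0.
Rearranging gives the reaction functions q_L = (226 - q_X)/2 and q_X = (371 - q_L)/2.
Substituting one into the other gives q_L = 27 and q_X = 172.
Total output Q = 27 + 172 = 199.

199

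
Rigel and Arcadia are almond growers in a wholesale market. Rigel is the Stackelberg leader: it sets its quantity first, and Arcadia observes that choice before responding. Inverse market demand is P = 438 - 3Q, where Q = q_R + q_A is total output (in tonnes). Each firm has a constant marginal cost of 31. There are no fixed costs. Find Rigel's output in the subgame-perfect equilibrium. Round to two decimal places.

67.83

Solve by backward induction. Given q_R, the follower Arcadia maximises π_A = (438 - 3q_R - 3q_A)q_A - 31q_A.
∂π_A/∂q_A = 407 - 3q_R - 6q_A = 0 gives the reaction function q_A = (407 - 3q_R)/6.
The leader anticipates this reaction. Substituting into P = 438 - 3Q gives P = 469/2 - (3/2)q_R, so π_R = (469/2 - (3/2)q_R)q_R - 31q_R.
Leader FOC: 407/2 - 3q_R = 0, so q_R = 407/6.
Then q_A = (407 - 3·(407/6))/6 = 407/12.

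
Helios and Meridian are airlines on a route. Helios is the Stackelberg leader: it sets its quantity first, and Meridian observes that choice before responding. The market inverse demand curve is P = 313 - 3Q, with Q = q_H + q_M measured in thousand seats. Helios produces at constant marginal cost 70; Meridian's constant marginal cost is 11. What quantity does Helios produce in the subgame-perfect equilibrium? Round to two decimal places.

The follower Meridian best-responds to any q_H: π_M = (313 - 3Q)q_M - 11q_M.
Setting the follower's marginal profit to zero, 302 - 3q_H - 6q_M = 0, i.e. q_M = (302 - 3q_H)/6.
The leader anticipates this reaction. Substituting into P = 313 - 3Q gives P = 162 - (3/2)q_H, so π_H = (162 - (3/2)q_H)q_H - 70q_H.
Leader FOC: 92 - 3q_H = 0, so q_H = 92/3.
Then q_M = (302 - 3·(92/3))/6 = 35.

30.67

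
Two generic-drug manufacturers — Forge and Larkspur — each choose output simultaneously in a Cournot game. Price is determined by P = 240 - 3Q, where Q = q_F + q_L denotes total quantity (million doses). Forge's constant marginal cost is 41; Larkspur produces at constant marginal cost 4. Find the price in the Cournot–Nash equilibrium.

Forge's profit: π_F = (240 - 3Q)q_F - (41q_F). Setting ∂π_F/∂q_F = 0: 199 - 6q_F - 3(q_L) = 0.
Larkspur's first-order condition: 236 - 6q_L - 3(q_F) = 0.
Rearranging gives the reaction functions q_F = (199 - 3q_L)/6 and q_L = (236 - 3q_F)/6.
Substituting one into the other gives q_F = 18 and q_L = 91/3.
Total output Q = 145/3, so price P = 240 - 3·(145/3) = 95.

95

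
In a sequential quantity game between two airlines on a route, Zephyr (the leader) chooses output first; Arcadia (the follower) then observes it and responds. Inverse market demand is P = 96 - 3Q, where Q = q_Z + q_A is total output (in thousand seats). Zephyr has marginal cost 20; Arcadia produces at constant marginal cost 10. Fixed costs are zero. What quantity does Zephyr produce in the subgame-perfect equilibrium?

11

Solve by backward induction. Given q_Z, the follower Arcadia maximises π_A = (96 - 3q_Z - 3q_A)q_A - 10q_A.
∂π_A/∂q_A = 86 - 3q_Z - 6q_A = 0 gives the reaction function q_A = (86 - 3q_Z)/6.
Zephyr substitutes q_A(q_Z) into its own profit: π_Z = q_Z(96 - 3q_Z - (86 - 3q_Z)/2) - 20q_Z = (53 - (3/2)q_Z)q_Z - 20q_Z.
Maximising: ∂π_Z/∂q_Z = 33 - 3q_Z = 0, giving q_Z = 11.
Then q_A = (86 - 3·11)/6 = 53/6.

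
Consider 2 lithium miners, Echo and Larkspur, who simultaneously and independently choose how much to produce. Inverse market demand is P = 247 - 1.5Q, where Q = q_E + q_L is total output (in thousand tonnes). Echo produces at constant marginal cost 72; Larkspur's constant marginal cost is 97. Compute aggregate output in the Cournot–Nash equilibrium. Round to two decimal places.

Echo's profit: π_E = (247 - 1.5Q)q_E - (72q_E). Setting ∂π_E/∂q_E = 0: 175 - 3q_E - (3/2)(q_L) = 0.
Larkspur's profit: π_L = (247 - 1.5Q)q_L - (97q_L). Setting ∂π_L/∂q_L = 0: 150 - 3q_L - (3/2)(q_E) = 0.
Best responses: q_E = (175 - (3/2)q_L)/3, q_L = (150 - (3/2)q_E)/3.
Substituting one into the other gives q_E = 400/9 and q_L = 250/9.
Total output Q = 400/9 + 250/9 = 650/9.

72.22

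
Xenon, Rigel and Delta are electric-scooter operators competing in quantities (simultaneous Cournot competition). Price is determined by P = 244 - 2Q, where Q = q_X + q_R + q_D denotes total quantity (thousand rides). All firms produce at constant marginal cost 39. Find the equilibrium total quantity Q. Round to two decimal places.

Each firm earns π_i = (244 - 2Q)q_i - 39q_i.
First-order condition (treating rivals' output as given): 205 - 4q_i - 2·Σ_{j≠i} q_j = 0.
With identical firms every q_j equals q_i, so Σ_{j≠i} q_j = 2q_i and 205 = 8q_i, giving q_i = 205/8.
Total output Q = 205/8 + 205/8 + 205/8 = 615/8.

76.88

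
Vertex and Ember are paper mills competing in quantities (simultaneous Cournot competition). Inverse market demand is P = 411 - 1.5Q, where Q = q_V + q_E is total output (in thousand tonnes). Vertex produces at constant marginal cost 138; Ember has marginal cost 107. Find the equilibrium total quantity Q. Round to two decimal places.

128.22

Vertex's profit: π_V = (411 - 1.5Q)q_V - (138q_V). Setting ∂π_V/∂q_V = 0: 273 - 3q_V - (3/2)(q_E) = 0.
Ember's profit: π_E = (411 - 1.5Q)q_E - (107q_E). Setting ∂π_E/∂q_E = 0: 304 - 3q_E - (3/2)(q_V) = 0.
Rearranging gives the reaction functions q_V = (273 - (3/2)q_E)/3 and q_E = (304 - (3/2)q_V)/3.
Substituting one into the other gives q_V = 484/9 and q_E = 670/9.
Total output Q = 484/9 + 670/9 = 1154/9.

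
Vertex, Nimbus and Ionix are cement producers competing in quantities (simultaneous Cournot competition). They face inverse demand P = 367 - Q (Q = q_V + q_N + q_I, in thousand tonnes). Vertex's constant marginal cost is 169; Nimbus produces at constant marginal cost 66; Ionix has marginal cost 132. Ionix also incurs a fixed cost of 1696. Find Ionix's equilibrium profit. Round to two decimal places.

956.25

Vertex's profit: π_V = (367 - Q)q_V - (169q_V). Setting ∂π_V/∂q_V = 0: 198 - 2q_V - (q_N + q_I) = 0.
Nimbus's first-order condition: 301 - 2q_N - (q_V + q_I) = 0.
Ionix's profit: π_I = (367 - Q)q_I - (132q_I). Setting ∂π_I/∂q_I = 0: 235 - 2q_I - (q_V + q_N) = 0.
Summing all 3 equations gives 734 − 4Q = 0, hence Q = 367/2.
Back-substituting: q_V = (198 − 367/2) = 29/2, q_N = (301 − 367/2) = 235/2, q_I = (235 − 367/2) = 103/2.
Price P = 367 - 367/2 = 367/2.
Ionix's profit: (367/2 - 132)·(103/2) - 1696 = 956.2500.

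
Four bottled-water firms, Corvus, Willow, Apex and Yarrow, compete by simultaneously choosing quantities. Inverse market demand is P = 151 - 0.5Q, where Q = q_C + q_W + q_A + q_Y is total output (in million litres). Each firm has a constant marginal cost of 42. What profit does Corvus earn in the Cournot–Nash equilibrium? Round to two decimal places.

A representative firm's profit is π_i = q_i(151 - 0.5Q) - 42q_i.
First-order condition (treating rivals' output as given): 109 - q_i - (1/2)·Σ_{j≠i} q_j = 0.
By symmetry each firm produces the same amount; substituting Σ_{j≠i} q_j = 3q_i yields q_i = 109/(5/2) = 218/5.
Price P = 151 - (1/2)·(872/5) = 319/5.
Corvus's profit: (319/5 - 42)·(218/5) = 950.4800.

950.48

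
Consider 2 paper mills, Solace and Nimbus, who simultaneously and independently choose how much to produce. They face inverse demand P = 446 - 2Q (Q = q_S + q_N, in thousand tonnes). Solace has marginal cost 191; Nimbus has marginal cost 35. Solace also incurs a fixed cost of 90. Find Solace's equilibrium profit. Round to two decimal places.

454.50

Solace's profit: π_S = (446 - 2Q)q_S - (191q_S). Setting ∂π_S/∂q_S = 0: 255 - 4q_S - 2(q_N) = 0.
Nimbus's first-order condition: 411 - 4q_N - 2(q_S) = 0.
Best responses: q_S = (255 - 2q_N)/4, q_N = (411 - 2q_S)/4.
Substituting one into the other gives q_S = 33/2 and q_N = 189/2.
Price P = 446 - 2·111 = 224.
Solace's profit: (224 - 191)·(33/2) - 90 = 909/2.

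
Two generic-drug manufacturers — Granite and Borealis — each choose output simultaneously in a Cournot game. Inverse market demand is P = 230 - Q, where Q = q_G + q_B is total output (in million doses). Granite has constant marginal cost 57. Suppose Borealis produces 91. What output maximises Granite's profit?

With the rival's output fixed at 91, Granite's profit is π_G = (230 - 91 - q_G)q_G - (57q_G) = (139 - q_G)q_G - (57q_G).
∂π_G/∂q_G = 82 - 2q_G = 0, so q_G = 41.

41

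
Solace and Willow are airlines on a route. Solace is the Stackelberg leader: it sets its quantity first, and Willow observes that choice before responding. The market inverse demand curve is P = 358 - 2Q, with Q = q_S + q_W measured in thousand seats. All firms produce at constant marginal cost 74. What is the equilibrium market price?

Solve by backward induction. Given q_S, the follower Willow maximises π_W = (358 - 2q_S - 2q_W)q_W - 74q_W.
Setting the follower's marginal profit to zero, 284 - 2q_S - 4q_W = 0, i.e. q_W = (284 - 2q_S)/4.
Solace substitutes q_W(q_S) into its own profit: π_S = q_S(358 - 2q_S - (284 - 2q_S)/2) - 74q_S = (216 - q_S)q_S - 74q_S.
Leader FOC: 142 - 2q_S = 0, so q_S = 71.
Then q_W = (284 - 2·71)/4 = 71/2.
Total output Q = 213/2, so price P = 358 - 2·(213/2) = 145.

145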